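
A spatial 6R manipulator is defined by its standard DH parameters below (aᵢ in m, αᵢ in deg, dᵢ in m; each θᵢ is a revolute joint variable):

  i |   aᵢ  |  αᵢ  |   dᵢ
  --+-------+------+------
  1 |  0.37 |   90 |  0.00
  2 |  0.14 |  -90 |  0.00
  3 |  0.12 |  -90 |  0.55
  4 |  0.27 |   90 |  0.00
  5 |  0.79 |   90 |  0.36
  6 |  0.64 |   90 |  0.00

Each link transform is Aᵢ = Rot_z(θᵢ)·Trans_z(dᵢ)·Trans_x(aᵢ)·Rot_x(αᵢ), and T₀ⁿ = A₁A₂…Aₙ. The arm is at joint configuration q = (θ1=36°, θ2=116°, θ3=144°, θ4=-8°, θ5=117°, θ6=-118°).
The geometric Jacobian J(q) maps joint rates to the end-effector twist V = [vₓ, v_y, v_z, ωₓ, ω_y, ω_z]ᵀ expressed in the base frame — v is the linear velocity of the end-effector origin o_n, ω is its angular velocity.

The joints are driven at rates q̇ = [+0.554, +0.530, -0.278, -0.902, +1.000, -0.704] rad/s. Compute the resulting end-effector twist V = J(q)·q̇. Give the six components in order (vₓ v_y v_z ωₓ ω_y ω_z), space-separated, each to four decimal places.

-0.3861 0.4804 0.1111 -0.9339 -0.6645 1.4783

o_n = [0.2795, -0.0909, -0.4020]
J₁: ẑ×o_n = [0.0909, 0.2795, -0.0000], ω = ẑ
J2: z=[0.5878, -0.8090, 0.0000] o=[0.2993, 0.2175, 0.0000] → [0.3252, 0.2363, -0.1973, 0.5878, -0.8090, 0.0000]
J3: z=[-0.7271, -0.5283, -0.4384] o=[0.2497, 0.1814, 0.1258] → [0.1595, -0.3969, 0.2137, -0.7271, -0.5283, -0.4384]
J4: z=[0.6840, -0.5031, -0.5283] o=[-0.1573, -0.0271, -0.2025] → [0.0666, -0.0943, 0.1761, 0.6840, -0.5031, -0.5283]
J5: z=[-0.7119, -0.6183, -0.3329] o=[-0.2003, 0.1359, -0.4134] → [-0.0826, -0.1516, 0.4581, -0.7119, -0.6183, -0.3329]
J6: z=[0.1687, 0.3096, -0.9358] o=[0.0820, -0.6573, -0.6250] → [0.5991, -0.2224, 0.0344, 0.1687, 0.3096, -0.9358]
V = J·q̇ = [-0.3861, 0.4804, 0.1111, -0.9339, -0.6645, 1.4783]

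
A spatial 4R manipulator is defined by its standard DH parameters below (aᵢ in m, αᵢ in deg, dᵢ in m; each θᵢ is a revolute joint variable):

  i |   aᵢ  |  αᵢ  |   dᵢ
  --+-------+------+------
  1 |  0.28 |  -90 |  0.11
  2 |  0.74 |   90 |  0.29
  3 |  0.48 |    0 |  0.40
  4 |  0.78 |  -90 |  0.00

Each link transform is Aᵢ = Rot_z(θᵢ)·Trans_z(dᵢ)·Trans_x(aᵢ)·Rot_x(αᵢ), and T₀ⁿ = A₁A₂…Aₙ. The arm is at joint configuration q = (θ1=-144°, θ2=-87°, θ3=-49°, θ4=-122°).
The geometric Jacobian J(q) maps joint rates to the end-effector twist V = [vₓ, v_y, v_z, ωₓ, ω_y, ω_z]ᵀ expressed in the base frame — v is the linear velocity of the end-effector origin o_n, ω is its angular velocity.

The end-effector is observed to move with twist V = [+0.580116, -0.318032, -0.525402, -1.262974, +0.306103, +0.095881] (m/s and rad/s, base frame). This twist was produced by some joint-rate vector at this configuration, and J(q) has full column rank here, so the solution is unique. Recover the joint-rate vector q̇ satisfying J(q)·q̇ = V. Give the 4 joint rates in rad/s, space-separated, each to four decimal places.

o_n = [-0.0296, 0.2186, 0.4151]
J₁: ẑ×o_n = [-0.2186, -0.0296, 0.0000], ω = ẑ
J2: z=[0.5878, -0.8090, 0.0000] o=[-0.2265, -0.1646, 0.1100] → [-0.2468, -0.1793, 0.3846, 0.5878, -0.8090, 0.0000]
J3: z=[0.8079, 0.5870, 0.0523] o=[-0.0874, -0.4220, 0.8490] → [-0.2882, 0.3536, 0.4836, 0.8079, 0.5870, 0.0523]
J4: z=[0.8079, 0.5870, 0.0523] o=[0.0095, 0.0962, 1.1844] → [-0.4580, 0.6195, 0.1219, 0.8079, 0.5870, 0.0523]
q̇ = J⁺·V = [0.1400, -0.9900, -0.1160, -0.7270]

0.1400 -0.9900 -0.1160 -0.7270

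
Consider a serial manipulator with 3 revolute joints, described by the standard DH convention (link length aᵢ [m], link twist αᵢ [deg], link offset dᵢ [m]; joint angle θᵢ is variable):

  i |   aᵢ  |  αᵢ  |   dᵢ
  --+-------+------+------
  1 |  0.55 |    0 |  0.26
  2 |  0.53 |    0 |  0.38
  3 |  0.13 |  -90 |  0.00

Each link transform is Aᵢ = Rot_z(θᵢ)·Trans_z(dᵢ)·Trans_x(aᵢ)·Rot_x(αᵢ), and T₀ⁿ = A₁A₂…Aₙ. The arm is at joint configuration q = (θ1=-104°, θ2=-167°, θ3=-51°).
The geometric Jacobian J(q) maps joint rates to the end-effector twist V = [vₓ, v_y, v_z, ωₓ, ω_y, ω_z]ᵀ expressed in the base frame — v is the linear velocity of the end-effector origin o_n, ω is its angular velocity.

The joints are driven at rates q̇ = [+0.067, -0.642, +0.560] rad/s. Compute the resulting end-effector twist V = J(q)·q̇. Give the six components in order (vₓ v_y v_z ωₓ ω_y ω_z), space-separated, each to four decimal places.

o_n = [-0.0214, 0.0763, 0.6400]
J₁: ẑ×o_n = [-0.0763, -0.0214, 0.0000], ω = ẑ
J2: z=[0.0000, 0.0000, 1.0000] o=[-0.1331, -0.5337, 0.2600] → [-0.6100, 0.1117, 0.0000, 0.0000, 0.0000, 1.0000]
J3: z=[0.0000, 0.0000, 1.0000] o=[-0.1238, -0.0037, 0.6400] → [-0.0800, 0.1024, 0.0000, 0.0000, 0.0000, 1.0000]
V = J·q̇ = [0.3417, -0.0158, 0.0000, 0.0000, 0.0000, -0.0150]

0.3417 -0.0158 0.0000 0.0000 0.0000 -0.0150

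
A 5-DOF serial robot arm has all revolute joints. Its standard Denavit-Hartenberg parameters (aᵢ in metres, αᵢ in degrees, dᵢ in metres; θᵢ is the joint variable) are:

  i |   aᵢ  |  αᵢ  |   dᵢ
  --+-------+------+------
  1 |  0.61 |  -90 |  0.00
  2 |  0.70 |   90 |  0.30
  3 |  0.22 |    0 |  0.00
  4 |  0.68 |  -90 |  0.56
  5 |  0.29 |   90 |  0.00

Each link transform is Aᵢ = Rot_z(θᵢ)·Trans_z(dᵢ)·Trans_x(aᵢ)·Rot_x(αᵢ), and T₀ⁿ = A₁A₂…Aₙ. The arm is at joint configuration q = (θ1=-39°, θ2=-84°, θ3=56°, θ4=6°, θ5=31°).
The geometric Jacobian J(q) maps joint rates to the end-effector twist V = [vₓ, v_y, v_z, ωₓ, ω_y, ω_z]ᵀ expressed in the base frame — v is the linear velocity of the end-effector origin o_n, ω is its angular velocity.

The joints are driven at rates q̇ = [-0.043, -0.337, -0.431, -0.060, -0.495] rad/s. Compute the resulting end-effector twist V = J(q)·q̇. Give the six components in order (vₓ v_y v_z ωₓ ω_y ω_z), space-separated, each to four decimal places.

-0.4848 0.1145 0.4326 0.0567 -0.7786 0.3403

o_n = [1.0785, 0.8024, 1.2950]
J₁: ẑ×o_n = [-0.8024, 1.0785, 0.0000], ω = ẑ
J2: z=[0.6293, 0.7771, 0.0000] o=[0.4741, -0.3839, 0.0000] → [1.0064, -0.8150, 0.2768, 0.6293, 0.7771, 0.0000]
J3: z=[-0.7729, 0.6259, 0.1045] o=[0.7197, -0.1968, 0.6962] → [0.2703, 0.5003, -0.9968, -0.7729, 0.6259, 0.1045]
J4: z=[-0.7729, 0.6259, 0.1045] o=[0.8445, -0.0631, 0.8185] → [0.2077, 0.3927, -0.8154, -0.7729, 0.6259, 0.1045]
J5: z=[0.2237, 0.4229, -0.8781] o=[0.8155, 0.7330, 1.1945] → [0.1034, -0.2535, -0.0957, 0.2237, 0.4229, -0.8781]
V = J·q̇ = [-0.4848, 0.1145, 0.4326, 0.0567, -0.7786, 0.3403]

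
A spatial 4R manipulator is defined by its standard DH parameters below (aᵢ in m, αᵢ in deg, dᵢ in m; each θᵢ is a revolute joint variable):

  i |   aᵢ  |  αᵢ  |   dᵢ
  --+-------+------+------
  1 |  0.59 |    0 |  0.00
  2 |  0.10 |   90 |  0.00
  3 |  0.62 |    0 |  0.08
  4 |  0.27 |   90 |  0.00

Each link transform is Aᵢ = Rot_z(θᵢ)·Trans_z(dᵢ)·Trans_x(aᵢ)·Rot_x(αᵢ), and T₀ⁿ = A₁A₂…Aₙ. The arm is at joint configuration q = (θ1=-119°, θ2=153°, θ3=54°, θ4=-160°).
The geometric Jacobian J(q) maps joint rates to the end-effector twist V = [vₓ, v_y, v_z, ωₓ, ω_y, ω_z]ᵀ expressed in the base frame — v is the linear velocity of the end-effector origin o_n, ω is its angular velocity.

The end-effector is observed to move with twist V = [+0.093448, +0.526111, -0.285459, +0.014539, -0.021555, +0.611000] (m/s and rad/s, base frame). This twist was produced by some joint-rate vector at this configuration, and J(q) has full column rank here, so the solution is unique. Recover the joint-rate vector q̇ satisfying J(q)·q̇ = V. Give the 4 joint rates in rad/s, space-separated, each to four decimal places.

o_n = [0.0820, -0.3643, 0.2420]
J₁: ẑ×o_n = [0.3643, 0.0820, -0.0000], ω = ẑ
J2: z=[0.0000, 0.0000, 1.0000] o=[-0.2860, -0.5160, 0.0000] → [-0.1518, 0.3681, 0.0000, 0.0000, 0.0000, 1.0000]
J3: z=[0.5592, -0.8290, 0.0000] o=[-0.2031, -0.4601, 0.0000] → [-0.2007, -0.1354, 0.2900, 0.5592, -0.8290, 0.0000]
J4: z=[0.5592, -0.8290, 0.0000] o=[0.1437, -0.3226, 0.5016] → [0.2152, 0.1451, -0.0744, 0.5592, -0.8290, 0.0000]
q̇ = J⁺·V = [-0.2770, 0.8880, -0.7780, 0.8040]

-0.2770 0.8880 -0.7780 0.8040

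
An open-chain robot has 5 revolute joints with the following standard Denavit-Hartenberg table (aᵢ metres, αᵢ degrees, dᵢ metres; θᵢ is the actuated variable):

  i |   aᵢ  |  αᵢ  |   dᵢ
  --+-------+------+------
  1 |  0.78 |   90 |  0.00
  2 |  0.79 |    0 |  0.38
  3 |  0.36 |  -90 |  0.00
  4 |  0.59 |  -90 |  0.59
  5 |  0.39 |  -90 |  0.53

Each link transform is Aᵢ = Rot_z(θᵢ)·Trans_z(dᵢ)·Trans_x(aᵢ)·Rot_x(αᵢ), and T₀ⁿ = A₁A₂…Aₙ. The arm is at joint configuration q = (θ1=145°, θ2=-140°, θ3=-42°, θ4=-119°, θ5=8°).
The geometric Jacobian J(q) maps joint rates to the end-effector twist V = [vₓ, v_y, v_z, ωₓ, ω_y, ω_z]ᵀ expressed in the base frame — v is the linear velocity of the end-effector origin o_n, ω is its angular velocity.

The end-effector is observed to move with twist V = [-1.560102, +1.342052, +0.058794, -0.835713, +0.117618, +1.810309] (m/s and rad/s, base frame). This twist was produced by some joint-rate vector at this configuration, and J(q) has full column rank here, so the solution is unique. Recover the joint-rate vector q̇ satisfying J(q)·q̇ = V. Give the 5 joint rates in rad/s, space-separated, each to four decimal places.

o_n = [1.0139, 1.1099, -1.0310]
J₁: ẑ×o_n = [-1.1099, 1.0139, 0.0000], ω = ẑ
J2: z=[0.5736, 0.8192, 0.0000] o=[-0.6389, 0.4474, 0.0000] → [-0.8445, 0.5913, -0.9739, 0.5736, 0.8192, 0.0000]
J3: z=[0.5736, 0.8192, 0.0000] o=[0.0748, 0.4116, -0.5078] → [-0.4286, 0.3001, -0.3688, 0.5736, 0.8192, 0.0000]
J4: z=[0.0286, -0.0200, -0.9994] o=[0.3695, 0.2052, -0.4952] → [0.9149, -0.6287, 0.0388, 0.0286, -0.0200, -0.9994]
J5: z=[0.9941, -0.1042, 0.0305] o=[0.4481, 0.7800, -1.0949] → [-0.0167, -0.0462, 0.3869, 0.9941, -0.1042, 0.0305]
q̇ = J⁺·V = [0.9000, -0.6930, 0.7090, -0.9360, -0.8230]

0.9000 -0.6930 0.7090 -0.9360 -0.8230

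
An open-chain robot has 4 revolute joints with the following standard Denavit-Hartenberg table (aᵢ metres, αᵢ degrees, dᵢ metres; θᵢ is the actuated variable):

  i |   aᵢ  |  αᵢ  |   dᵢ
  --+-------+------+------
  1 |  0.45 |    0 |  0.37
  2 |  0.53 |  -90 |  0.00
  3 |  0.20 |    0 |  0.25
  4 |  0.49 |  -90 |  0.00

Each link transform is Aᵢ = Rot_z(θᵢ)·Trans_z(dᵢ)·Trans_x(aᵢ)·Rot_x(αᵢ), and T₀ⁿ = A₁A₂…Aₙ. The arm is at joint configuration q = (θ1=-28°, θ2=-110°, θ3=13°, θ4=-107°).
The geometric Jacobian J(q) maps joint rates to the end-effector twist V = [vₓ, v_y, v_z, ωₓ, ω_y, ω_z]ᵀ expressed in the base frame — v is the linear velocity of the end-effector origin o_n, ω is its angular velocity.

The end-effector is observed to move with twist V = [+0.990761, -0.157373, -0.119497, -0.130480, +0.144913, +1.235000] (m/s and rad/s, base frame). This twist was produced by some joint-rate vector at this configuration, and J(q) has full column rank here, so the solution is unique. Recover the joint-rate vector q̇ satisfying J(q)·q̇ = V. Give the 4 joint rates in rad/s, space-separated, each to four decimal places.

o_n = [0.0513, -0.8592, 0.8138]
J₁: ẑ×o_n = [0.8592, 0.0513, -0.0000], ω = ẑ
J2: z=[0.0000, 0.0000, 1.0000] o=[0.3973, -0.2113, 0.3700] → [0.6480, -0.3460, 0.0000, 0.0000, 0.0000, 1.0000]
J3: z=[0.6691, -0.7431, 0.0000] o=[0.0035, -0.5659, 0.3700] → [-0.3298, -0.2970, -0.1607, 0.6691, -0.7431, 0.0000]
J4: z=[0.6691, -0.7431, 0.0000] o=[0.0259, -0.8821, 0.3250] → [-0.3633, -0.3271, 0.0342, 0.6691, -0.7431, 0.0000]
q̇ = J⁺·V = [0.4750, 0.7600, 0.5790, -0.7740]

0.4750 0.7600 0.5790 -0.7740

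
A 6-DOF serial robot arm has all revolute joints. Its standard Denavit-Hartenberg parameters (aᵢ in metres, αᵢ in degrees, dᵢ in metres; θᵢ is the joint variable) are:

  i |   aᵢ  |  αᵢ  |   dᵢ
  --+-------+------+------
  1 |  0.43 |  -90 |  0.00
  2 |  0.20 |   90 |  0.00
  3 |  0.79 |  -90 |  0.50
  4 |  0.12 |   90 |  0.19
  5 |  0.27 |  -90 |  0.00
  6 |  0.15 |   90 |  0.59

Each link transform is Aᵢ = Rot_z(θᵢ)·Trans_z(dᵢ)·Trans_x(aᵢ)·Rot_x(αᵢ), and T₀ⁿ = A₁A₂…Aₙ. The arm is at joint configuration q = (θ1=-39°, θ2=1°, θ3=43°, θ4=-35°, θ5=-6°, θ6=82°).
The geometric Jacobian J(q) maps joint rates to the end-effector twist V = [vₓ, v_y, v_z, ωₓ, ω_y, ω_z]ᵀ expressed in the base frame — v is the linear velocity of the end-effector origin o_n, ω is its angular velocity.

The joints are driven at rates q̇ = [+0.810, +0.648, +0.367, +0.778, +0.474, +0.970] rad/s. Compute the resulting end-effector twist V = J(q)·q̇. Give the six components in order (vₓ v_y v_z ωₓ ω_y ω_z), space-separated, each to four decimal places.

-0.5586 1.7362 -1.0072 0.1091 2.2198 1.6465

o_n = [1.7042, 0.4290, 0.6377]
J₁: ẑ×o_n = [-0.4290, 1.7042, 0.0000], ω = ẑ
J2: z=[0.6293, 0.7771, 0.0000] o=[0.3342, -0.2706, 0.0000] → [0.4955, -0.4013, -0.6244, 0.6293, 0.7771, 0.0000]
J3: z=[0.0136, -0.0110, 0.9998] o=[0.4896, -0.3965, -0.0035] → [-0.8323, 1.2057, 0.0245, 0.0136, -0.0110, 0.9998]
J4: z=[-0.0697, 0.9975, 0.0119] o=[1.2844, -0.3468, 0.4863] → [0.1417, 0.0155, -0.4728, -0.0697, 0.9975, 0.0119]
J5: z=[-0.5610, -0.0490, 0.8263] o=[1.3701, -0.1511, 0.5562] → [-0.4834, 0.3218, -0.3091, -0.5610, -0.0490, 0.8263]
J6: z=[0.0169, 0.9974, 0.0707] o=[1.5936, -0.1656, 0.7070] → [-0.1112, 0.0090, -0.1002, 0.0169, 0.9974, 0.0707]
V = J·q̇ = [-0.5586, 1.7362, -1.0072, 0.1091, 2.2198, 1.6465]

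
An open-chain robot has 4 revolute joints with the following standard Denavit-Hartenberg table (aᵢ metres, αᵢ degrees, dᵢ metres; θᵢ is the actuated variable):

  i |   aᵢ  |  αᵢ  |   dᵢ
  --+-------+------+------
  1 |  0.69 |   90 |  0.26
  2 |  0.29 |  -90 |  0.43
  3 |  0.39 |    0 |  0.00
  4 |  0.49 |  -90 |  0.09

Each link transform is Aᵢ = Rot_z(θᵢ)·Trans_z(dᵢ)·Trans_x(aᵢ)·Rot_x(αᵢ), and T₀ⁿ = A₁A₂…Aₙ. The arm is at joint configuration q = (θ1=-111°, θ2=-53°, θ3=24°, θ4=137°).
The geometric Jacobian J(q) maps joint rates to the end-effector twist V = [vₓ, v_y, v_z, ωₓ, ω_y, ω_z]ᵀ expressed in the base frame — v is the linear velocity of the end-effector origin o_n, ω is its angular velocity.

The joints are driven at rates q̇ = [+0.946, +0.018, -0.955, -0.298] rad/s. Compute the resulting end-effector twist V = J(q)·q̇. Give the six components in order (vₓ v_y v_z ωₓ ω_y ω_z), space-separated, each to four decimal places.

0.8801 -0.6795 -0.2773 0.3418 0.9407 0.1919

o_n = [-0.4169, -0.7740, 0.1680]
J₁: ẑ×o_n = [0.7740, -0.4169, 0.0000], ω = ẑ
J2: z=[-0.9336, 0.3584, 0.0000] o=[-0.2473, -0.6442, 0.2600] → [-0.0330, -0.0859, 0.1820, -0.9336, 0.3584, 0.0000]
J3: z=[-0.2862, -0.7456, 0.6018] o=[-0.7113, -0.6530, 0.0284] → [-0.0313, 0.2171, 0.2541, -0.2862, -0.7456, 0.6018]
J4: z=[-0.2862, -0.7456, 0.6018] o=[-0.6400, -0.9100, -0.2561] → [-0.3981, 0.2557, 0.1274, -0.2862, -0.7456, 0.6018]
V = J·q̇ = [0.8801, -0.6795, -0.2773, 0.3418, 0.9407, 0.1919]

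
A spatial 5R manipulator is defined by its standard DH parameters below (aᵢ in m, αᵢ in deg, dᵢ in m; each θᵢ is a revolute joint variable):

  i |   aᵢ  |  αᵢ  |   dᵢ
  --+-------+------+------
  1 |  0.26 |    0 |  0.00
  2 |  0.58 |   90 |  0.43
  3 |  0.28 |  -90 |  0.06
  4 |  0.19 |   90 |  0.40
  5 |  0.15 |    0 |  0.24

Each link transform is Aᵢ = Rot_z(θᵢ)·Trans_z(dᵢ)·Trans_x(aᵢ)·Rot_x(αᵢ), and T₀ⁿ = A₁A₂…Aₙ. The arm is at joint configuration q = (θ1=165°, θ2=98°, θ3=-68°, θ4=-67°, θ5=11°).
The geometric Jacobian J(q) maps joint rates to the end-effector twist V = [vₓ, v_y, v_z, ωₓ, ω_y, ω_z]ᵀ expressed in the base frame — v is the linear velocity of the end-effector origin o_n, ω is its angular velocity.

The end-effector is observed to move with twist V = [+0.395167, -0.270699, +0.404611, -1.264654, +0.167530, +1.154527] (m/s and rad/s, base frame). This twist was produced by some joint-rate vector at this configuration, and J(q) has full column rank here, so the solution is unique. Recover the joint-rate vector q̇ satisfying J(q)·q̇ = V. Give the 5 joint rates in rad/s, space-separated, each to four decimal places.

-0.4720 0.8650 0.9740 0.2740 0.7720

o_n = [-0.8397, -0.9172, 0.4136]
J₁: ẑ×o_n = [0.9172, -0.8397, 0.0000], ω = ẑ
J2: z=[0.0000, 0.0000, 1.0000] o=[-0.2511, 0.0673, 0.0000] → [0.9845, -0.5886, 0.0000, 0.0000, 0.0000, 1.0000]
J3: z=[-0.9925, 0.1219, 0.0000] o=[-0.3218, -0.5084, 0.4300] → [-0.0020, -0.0163, 0.4689, -0.9925, 0.1219, 0.0000]
J4: z=[-0.1130, -0.9203, 0.3746] o=[-0.3942, -0.6052, 0.1704] → [-0.1069, -0.1394, -0.3748, -0.1130, -0.9203, 0.3746]
J5: z=[-0.3458, 0.3899, 0.8535] o=[-0.6163, -0.9796, 0.2514] → [0.0100, -0.1346, 0.0655, -0.3458, 0.3899, 0.8535]
q̇ = J⁺·V = [-0.4720, 0.8650, 0.9740, 0.2740, 0.7720]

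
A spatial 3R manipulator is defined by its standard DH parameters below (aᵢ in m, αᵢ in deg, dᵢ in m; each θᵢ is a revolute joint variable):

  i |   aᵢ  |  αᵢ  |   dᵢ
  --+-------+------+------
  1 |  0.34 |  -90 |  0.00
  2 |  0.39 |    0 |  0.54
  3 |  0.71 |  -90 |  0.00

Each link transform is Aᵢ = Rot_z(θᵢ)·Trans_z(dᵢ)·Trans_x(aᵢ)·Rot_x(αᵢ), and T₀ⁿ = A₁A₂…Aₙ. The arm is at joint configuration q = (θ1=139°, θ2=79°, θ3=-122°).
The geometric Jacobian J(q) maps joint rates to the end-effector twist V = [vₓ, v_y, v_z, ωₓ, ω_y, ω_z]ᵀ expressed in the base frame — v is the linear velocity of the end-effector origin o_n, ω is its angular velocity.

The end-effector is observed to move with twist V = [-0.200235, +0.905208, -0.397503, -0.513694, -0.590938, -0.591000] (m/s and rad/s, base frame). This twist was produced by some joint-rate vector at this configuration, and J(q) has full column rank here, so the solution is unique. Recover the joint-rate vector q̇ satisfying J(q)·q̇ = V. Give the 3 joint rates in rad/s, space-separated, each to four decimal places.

-0.5910 -0.1220 0.9050

o_n = [-1.0589, 0.2050, 0.1014]
J₁: ẑ×o_n = [-0.2050, -1.0589, 0.0000], ω = ẑ
J2: z=[-0.6561, -0.7547, 0.0000] o=[-0.2566, 0.2231, 0.0000] → [-0.0765, 0.0665, -0.5937, -0.6561, -0.7547, 0.0000]
J3: z=[-0.6561, -0.7547, 0.0000] o=[-0.6670, -0.1357, -0.3828] → [-0.3654, 0.3177, -0.5193, -0.6561, -0.7547, 0.0000]
q̇ = J⁺·V = [-0.5910, -0.1220, 0.9050]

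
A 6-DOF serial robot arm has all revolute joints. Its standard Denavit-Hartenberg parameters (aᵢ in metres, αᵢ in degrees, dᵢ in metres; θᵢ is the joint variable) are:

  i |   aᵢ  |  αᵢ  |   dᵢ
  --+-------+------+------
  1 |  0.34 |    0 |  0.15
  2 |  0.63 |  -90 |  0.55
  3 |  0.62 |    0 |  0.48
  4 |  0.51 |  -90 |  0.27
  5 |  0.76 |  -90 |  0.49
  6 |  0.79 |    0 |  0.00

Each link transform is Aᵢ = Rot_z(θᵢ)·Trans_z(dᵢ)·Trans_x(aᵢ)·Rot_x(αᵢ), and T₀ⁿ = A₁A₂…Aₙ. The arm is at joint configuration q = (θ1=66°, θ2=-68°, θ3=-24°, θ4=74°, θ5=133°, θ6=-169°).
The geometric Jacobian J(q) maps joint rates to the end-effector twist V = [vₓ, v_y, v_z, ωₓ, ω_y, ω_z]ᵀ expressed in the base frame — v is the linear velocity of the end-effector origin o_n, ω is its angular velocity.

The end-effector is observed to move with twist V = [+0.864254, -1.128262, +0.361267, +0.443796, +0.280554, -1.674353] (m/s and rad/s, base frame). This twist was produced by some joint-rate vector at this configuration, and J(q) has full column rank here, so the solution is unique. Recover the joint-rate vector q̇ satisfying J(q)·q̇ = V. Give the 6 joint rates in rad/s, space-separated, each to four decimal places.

-0.3270 -0.7900 0.3400 0.6140 0.0260 -0.9650

o_n = [1.2044, 1.0352, 0.1415]
J₁: ẑ×o_n = [-1.0352, 1.2044, 0.0000], ω = ẑ
J2: z=[0.0000, 0.0000, 1.0000] o=[0.1383, 0.3106, 0.1500] → [-0.7246, 1.0661, 0.0000, 0.0000, 0.0000, 1.0000]
J3: z=[0.0349, 0.9994, 0.0000] o=[0.7679, 0.2886, 0.7000] → [-0.5581, 0.0195, -0.4102, 0.0349, 0.9994, 0.0000]
J4: z=[0.0349, 0.9994, 0.0000] o=[1.3507, 0.7486, 0.9522] → [-0.8101, 0.0283, 0.1562, 0.0349, 0.9994, 0.0000]
J5: z=[-0.7656, 0.0267, -0.6428] o=[1.6878, 1.0070, 0.5615] → [0.0069, -0.0108, -0.0087, -0.7656, 0.0267, -0.6428]
J6: z=[-0.4460, 0.6980, 0.5602] o=[0.9603, 0.4762, 0.6436] → [-0.6636, -0.0871, -0.4197, -0.4460, 0.6980, 0.5602]
q̇ = J⁺·V = [-0.3270, -0.7900, 0.3400, 0.6140, 0.0260, -0.9650]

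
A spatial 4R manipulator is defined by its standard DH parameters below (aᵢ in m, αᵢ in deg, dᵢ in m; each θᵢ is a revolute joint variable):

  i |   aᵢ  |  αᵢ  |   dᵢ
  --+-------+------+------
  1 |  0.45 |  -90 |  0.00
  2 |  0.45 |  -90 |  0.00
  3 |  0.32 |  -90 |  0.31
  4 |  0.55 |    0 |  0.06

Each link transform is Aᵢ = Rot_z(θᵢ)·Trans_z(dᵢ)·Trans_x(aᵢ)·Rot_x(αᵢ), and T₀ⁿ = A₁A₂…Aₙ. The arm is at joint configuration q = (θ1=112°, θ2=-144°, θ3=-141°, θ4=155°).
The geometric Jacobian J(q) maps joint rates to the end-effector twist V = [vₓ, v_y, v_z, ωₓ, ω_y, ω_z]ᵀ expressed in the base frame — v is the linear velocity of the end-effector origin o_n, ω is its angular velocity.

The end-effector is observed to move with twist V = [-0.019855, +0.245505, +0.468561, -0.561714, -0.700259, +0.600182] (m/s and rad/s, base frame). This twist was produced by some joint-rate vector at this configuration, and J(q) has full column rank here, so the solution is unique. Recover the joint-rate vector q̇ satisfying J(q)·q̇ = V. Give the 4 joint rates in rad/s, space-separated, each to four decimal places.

0.4890 0.2640 -0.1680 0.6680

o_n = [0.0651, 0.0142, 0.4310]
J₁: ẑ×o_n = [-0.0142, 0.0651, 0.0000], ω = ẑ
J2: z=[-0.9272, -0.3746, 0.0000] o=[-0.1686, 0.4172, 0.0000] → [-0.1614, 0.3996, 0.4612, -0.9272, -0.3746, 0.0000]
J3: z=[-0.2202, 0.5450, 0.8090] o=[-0.0322, 0.0797, 0.2645] → [0.1437, 0.1154, -0.0386, -0.2202, 0.5450, 0.8090]
J4: z=[-0.5298, -0.7632, 0.3699] o=[-0.3625, 0.3597, 0.3691] → [0.0806, 0.1910, 0.5094, -0.5298, -0.7632, 0.3699]
q̇ = J⁺·V = [0.4890, 0.2640, -0.1680, 0.6680]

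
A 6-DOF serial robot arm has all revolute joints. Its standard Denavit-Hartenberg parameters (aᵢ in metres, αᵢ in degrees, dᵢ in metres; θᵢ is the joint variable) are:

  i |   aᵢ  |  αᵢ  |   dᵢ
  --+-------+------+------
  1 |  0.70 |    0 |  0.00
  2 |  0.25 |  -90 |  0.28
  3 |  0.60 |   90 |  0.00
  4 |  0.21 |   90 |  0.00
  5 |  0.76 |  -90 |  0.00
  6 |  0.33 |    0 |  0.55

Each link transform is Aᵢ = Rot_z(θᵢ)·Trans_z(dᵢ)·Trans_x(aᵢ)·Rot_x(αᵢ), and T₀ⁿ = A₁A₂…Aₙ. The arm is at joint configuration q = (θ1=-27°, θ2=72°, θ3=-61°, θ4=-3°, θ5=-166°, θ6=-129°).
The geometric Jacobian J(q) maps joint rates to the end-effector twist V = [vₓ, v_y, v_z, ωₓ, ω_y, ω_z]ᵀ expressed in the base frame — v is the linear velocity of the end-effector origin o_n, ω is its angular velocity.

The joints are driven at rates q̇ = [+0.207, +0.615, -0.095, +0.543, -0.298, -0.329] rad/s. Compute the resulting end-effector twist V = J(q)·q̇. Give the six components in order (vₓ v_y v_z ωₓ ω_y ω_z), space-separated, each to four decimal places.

-0.4416 0.7598 0.1595 -0.7013 -0.4089 1.1841

o_n = [1.5222, 0.2328, 0.3011]
J₁: ẑ×o_n = [-0.2328, 1.5222, 0.0000], ω = ẑ
J2: z=[0.0000, 0.0000, 1.0000] o=[0.6237, -0.3178, 0.0000] → [-0.5506, 0.8985, 0.0000, 0.0000, 0.0000, 1.0000]
J3: z=[-0.7071, 0.7071, 0.0000] o=[0.8005, -0.1410, 0.2800] → [0.0149, 0.0149, -0.7746, -0.7071, 0.7071, 0.0000]
J4: z=[-0.6184, -0.6184, 0.4848] o=[1.0062, 0.0647, 0.8048] → [0.2300, -0.0613, 0.2152, -0.6184, -0.6184, 0.4848]
J5: z=[0.6882, -0.7241, -0.0458] o=[1.0858, 0.1288, 0.9882] → [0.5023, 0.4529, 0.3875, 0.6882, -0.7241, -0.0458]
J6: z=[0.6919, 0.6739, -0.2591] o=[0.9198, 0.0173, 0.2550] → [0.0869, -0.1880, -0.2569, 0.6919, 0.6739, -0.2591]
V = J·q̇ = [-0.4416, 0.7598, 0.1595, -0.7013, -0.4089, 1.1841]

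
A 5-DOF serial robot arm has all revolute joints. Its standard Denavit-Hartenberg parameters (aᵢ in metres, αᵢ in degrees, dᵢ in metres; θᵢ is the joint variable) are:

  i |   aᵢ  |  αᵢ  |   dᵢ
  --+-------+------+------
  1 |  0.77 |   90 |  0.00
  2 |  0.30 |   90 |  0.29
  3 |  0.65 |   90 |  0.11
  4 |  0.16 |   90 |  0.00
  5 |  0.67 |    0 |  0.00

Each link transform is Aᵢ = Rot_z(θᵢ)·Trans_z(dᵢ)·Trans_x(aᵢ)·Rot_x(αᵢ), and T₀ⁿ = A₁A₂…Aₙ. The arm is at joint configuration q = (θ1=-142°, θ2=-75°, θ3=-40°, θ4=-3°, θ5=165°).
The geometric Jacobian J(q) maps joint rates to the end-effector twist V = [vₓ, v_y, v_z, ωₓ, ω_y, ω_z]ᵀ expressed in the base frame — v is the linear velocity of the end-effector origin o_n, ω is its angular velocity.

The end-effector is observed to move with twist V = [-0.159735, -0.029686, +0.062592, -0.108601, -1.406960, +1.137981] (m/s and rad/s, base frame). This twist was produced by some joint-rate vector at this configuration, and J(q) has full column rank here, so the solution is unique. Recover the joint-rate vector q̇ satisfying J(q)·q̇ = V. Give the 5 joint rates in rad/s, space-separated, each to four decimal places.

0.4240 -0.5640 -0.4850 0.6510 0.6200

o_n = [-0.5997, -0.4025, -0.3382]
J₁: ẑ×o_n = [0.4025, -0.5997, 0.0000], ω = ẑ
J2: z=[-0.6157, 0.7880, 0.0000] o=[-0.6068, -0.4741, 0.0000] → [-0.2665, -0.2082, -0.0497, -0.6157, 0.7880, 0.0000]
J3: z=[0.7612, 0.5947, -0.2588] o=[-0.8465, -0.2933, -0.2898] → [-0.0570, -0.0271, -0.2298, 0.7612, 0.5947, -0.2588]
J4: z=[0.6027, -0.5012, 0.6209] o=[-0.6071, -0.6365, -0.7992] → [-0.3764, -0.2733, 0.1448, 0.6027, -0.5012, 0.6209]
J5: z=[-0.7727, -0.5610, 0.2972] o=[-0.5752, -0.7419, -0.9153] → [-0.4246, 0.4386, -0.2760, -0.7727, -0.5610, 0.2972]
q̇ = J⁺·V = [0.4240, -0.5640, -0.4850, 0.6510, 0.6200]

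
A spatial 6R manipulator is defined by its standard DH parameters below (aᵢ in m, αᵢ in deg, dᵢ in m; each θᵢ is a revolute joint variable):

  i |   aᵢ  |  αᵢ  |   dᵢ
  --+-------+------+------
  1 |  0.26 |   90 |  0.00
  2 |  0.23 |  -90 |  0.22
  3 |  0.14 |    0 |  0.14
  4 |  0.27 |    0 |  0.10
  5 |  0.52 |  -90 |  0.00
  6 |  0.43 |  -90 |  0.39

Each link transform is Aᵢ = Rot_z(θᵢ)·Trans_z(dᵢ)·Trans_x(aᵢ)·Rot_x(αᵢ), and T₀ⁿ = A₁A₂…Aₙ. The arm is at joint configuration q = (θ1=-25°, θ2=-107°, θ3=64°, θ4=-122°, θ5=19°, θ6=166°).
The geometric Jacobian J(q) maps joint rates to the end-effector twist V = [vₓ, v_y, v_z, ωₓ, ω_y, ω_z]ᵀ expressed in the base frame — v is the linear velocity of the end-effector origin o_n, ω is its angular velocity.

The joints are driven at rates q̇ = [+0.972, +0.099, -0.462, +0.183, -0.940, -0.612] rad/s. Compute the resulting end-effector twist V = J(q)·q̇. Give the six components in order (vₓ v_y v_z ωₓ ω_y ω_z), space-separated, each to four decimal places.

-0.3109 -0.2320 -0.2542 -1.1973 -0.0757 1.6967

o_n = [0.1164, -0.1478, -0.7663]
J₁: ẑ×o_n = [0.1478, 0.1164, -0.0000], ω = ẑ
J2: z=[-0.4226, -0.9063, 0.0000] o=[0.2356, -0.1099, 0.0000] → [0.6945, -0.3239, -0.0921, -0.4226, -0.9063, 0.0000]
J3: z=[0.8667, -0.4042, -0.2924] o=[0.0817, -0.2808, -0.2200] → [0.2597, 0.4634, 0.1294, 0.8667, -0.4042, -0.2924]
J4: z=[0.8667, -0.4042, -0.2924] o=[0.2400, -0.2158, -0.3196] → [0.2004, 0.4233, 0.0090, 0.8667, -0.4042, -0.2924]
J5: z=[0.8667, -0.4042, -0.2924] o=[0.1920, -0.4461, -0.4856] → [0.2007, 0.2654, 0.2280, 0.8667, -0.4042, -0.2924]
J6: z=[0.1617, 0.7821, -0.6018] o=[-0.0534, -0.6927, -0.8721] → [0.4107, -0.1193, -0.0447, 0.1617, 0.7821, -0.6018]
V = J·q̇ = [-0.3109, -0.2320, -0.2542, -1.1973, -0.0757, 1.6967]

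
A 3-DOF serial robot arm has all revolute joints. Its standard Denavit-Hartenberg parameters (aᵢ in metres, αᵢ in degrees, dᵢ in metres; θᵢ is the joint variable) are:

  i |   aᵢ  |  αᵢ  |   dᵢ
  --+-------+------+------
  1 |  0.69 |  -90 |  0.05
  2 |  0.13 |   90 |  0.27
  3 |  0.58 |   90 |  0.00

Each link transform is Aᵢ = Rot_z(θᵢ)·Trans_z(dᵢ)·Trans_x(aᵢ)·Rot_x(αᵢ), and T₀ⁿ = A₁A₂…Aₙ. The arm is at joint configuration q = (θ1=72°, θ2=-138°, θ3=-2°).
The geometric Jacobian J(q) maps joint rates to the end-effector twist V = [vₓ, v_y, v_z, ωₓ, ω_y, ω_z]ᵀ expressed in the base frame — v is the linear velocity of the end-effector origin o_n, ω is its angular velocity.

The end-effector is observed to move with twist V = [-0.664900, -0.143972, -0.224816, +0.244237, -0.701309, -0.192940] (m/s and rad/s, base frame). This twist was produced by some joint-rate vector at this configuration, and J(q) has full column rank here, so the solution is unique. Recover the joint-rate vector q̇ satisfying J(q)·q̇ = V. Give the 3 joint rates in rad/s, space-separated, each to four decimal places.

o_n = [-0.1873, 0.2318, 0.5248]
J₁: ẑ×o_n = [-0.2318, -0.1873, 0.0000], ω = ẑ
J2: z=[-0.9511, 0.3090, 0.0000] o=[0.2132, 0.6562, 0.0500] → [0.1467, 0.4516, 0.5274, -0.9511, 0.3090, 0.0000]
J3: z=[-0.2068, -0.6364, -0.7431] o=[-0.0734, 0.6478, 0.1370] → [-0.5559, 0.1648, 0.0135, -0.2068, -0.6364, -0.7431]
q̇ = J⁺·V = [0.4640, -0.4490, 0.8840]

0.4640 -0.4490 0.8840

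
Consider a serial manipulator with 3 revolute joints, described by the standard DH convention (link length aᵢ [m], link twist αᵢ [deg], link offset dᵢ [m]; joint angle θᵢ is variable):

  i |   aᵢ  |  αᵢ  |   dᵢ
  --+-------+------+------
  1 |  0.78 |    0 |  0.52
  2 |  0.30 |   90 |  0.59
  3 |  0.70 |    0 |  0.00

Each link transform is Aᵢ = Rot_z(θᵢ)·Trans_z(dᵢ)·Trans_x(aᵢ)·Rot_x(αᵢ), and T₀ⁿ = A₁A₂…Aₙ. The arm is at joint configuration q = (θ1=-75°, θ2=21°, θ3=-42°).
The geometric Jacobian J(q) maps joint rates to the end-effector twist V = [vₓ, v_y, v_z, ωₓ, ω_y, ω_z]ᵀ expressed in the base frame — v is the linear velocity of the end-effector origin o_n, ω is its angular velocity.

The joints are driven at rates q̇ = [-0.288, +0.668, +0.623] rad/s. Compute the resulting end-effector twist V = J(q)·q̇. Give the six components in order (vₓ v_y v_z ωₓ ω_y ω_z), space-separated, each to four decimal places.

0.2067 -0.1110 0.3241 -0.5040 -0.3662 0.3800

o_n = [0.6840, -1.4170, 0.6416]
J₁: ẑ×o_n = [1.4170, 0.6840, -0.0000], ω = ẑ
J2: z=[0.0000, 0.0000, 1.0000] o=[0.2019, -0.7534, 0.5200] → [0.6636, 0.4821, -0.0000, 0.0000, 0.0000, 1.0000]
J3: z=[-0.8090, -0.5878, 0.0000] o=[0.3782, -0.9961, 1.1100] → [0.2753, -0.3789, 0.5202, -0.8090, -0.5878, 0.0000]
V = J·q̇ = [0.2067, -0.1110, 0.3241, -0.5040, -0.3662, 0.3800]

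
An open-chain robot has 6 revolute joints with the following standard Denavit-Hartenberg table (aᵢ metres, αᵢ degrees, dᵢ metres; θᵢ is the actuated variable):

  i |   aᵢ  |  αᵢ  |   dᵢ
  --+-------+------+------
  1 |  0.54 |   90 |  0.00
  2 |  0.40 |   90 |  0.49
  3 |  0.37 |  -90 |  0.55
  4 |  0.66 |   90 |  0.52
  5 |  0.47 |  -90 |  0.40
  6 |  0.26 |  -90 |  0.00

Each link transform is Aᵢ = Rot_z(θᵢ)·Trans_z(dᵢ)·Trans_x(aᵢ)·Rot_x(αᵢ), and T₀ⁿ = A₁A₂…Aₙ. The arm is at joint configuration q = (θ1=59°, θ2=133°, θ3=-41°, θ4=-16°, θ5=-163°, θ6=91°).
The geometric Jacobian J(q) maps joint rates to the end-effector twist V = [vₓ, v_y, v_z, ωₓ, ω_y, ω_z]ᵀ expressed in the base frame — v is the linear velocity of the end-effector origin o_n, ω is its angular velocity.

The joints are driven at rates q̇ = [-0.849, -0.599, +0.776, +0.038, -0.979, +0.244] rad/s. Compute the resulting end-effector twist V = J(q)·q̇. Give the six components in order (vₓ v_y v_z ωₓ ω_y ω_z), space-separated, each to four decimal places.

1.1243 -0.4633 0.3083 -0.9296 0.3332 -0.8551

o_n = [0.5526, 0.0909, 1.2810]
J₁: ẑ×o_n = [-0.0909, 0.5526, 0.0000], ω = ẑ
J2: z=[0.8572, -0.5150, 0.0000] o=[0.2781, 0.4629, 0.0000] → [-0.6598, -1.0980, -0.1775, 0.8572, -0.5150, 0.0000]
J3: z=[0.3767, 0.6269, 0.6820] o=[0.5576, -0.0233, 0.2925] → [0.5417, -0.3758, 0.0462, 0.3767, 0.6269, 0.6820]
J4: z=[0.4165, -0.7722, 0.4798] o=[0.4586, 0.2832, 0.8719] → [-0.2237, -0.1253, -0.0075, 0.4165, -0.7722, 0.4798]
J5: z=[0.5902, 0.6311, 0.5034] o=[0.2188, -0.0698, 1.5956] → [-0.2795, 0.3537, -0.1158, 0.5902, 0.6311, 0.5034]
J6: z=[-0.6005, 0.7600, -0.2488] o=[0.7084, 0.2557, 1.4081] → [-0.1376, -0.0376, 0.2174, -0.6005, 0.7600, -0.2488]
V = J·q̇ = [1.1243, -0.4633, 0.3083, -0.9296, 0.3332, -0.8551]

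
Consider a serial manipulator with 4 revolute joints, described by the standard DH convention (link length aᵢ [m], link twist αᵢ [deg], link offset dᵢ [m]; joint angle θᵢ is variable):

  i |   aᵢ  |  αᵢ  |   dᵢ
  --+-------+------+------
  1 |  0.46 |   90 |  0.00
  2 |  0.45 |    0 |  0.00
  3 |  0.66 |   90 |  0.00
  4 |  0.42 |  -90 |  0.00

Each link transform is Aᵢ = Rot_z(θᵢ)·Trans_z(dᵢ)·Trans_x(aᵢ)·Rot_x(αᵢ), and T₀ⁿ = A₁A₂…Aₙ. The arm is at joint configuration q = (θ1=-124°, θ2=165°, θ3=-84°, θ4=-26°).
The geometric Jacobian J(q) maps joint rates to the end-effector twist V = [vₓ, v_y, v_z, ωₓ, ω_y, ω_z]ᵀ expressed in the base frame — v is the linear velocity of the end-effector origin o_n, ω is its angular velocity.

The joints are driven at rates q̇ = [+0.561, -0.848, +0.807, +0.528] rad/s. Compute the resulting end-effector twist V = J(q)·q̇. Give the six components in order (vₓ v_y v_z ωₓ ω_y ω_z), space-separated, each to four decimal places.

o_n = [0.0477, -0.2585, 1.1412]
J₁: ẑ×o_n = [0.2585, 0.0477, -0.0000], ω = ẑ
J2: z=[-0.8290, 0.5592, 0.0000] o=[-0.2572, -0.3814, 0.0000] → [0.6381, 0.9461, -0.2724, -0.8290, 0.5592, 0.0000]
J3: z=[-0.8290, 0.5592, 0.0000] o=[-0.0142, -0.0210, 0.1165] → [0.5730, 0.8495, 0.1623, -0.8290, 0.5592, 0.0000]
J4: z=[-0.5523, -0.8188, -0.1564] o=[-0.0719, -0.1066, 0.7683] → [-0.3291, 0.1872, 0.1818, -0.5523, -0.8188, -0.1564]
V = J·q̇ = [-0.1074, 0.0089, 0.4580, -0.2576, -0.4553, 0.4784]

-0.1074 0.0089 0.4580 -0.2576 -0.4553 0.4784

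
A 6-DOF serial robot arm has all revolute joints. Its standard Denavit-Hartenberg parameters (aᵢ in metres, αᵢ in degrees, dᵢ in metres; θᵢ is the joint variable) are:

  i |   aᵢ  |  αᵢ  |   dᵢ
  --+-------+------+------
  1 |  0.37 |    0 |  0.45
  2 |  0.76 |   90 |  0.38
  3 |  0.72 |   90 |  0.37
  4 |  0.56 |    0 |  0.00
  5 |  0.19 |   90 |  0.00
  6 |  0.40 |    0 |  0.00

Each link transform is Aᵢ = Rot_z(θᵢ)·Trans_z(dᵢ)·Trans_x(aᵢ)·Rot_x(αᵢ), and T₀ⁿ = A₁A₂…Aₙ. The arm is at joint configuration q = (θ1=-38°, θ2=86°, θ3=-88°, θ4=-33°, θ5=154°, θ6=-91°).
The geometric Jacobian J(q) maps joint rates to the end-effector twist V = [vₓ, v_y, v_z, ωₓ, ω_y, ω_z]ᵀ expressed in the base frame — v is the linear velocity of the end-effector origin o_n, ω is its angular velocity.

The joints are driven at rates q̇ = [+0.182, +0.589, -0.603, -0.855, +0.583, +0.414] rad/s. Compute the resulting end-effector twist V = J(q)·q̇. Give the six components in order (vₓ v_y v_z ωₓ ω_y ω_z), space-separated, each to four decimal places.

o_n = [1.2580, 0.5140, -0.2508]
J₁: ẑ×o_n = [-0.5140, 1.2580, 0.0000], ω = ẑ
J2: z=[0.0000, 0.0000, 1.0000] o=[0.2916, -0.2278, 0.4500] → [-0.7418, 0.9665, 0.0000, 0.0000, 0.0000, 1.0000]
J3: z=[0.7431, -0.6691, 0.0000] o=[0.8001, 0.3370, 0.8300] → [0.7232, 0.8032, 0.4379, 0.7431, -0.6691, 0.0000]
J4: z=[-0.6687, -0.7427, -0.0349] o=[1.0919, 0.1081, 0.1104] → [0.2824, -0.2473, -0.1480, -0.6687, -0.7427, -0.0349]
J5: z=[-0.6687, -0.7427, -0.0349] o=[0.8762, 0.3244, -0.3589] → [-0.0737, 0.0590, 0.1568, -0.6687, -0.7427, -0.0349]
J6: z=[0.4028, -0.3224, -0.8566] o=[0.9949, 0.2128, -0.2611] → [0.2546, -0.2295, 0.2061, 0.4028, -0.3224, -0.8566]
V = J·q̇ = [-1.1456, 0.4647, 0.0392, -0.0995, 0.4720, 0.4258]

-1.1456 0.4647 0.0392 -0.0995 0.4720 0.4258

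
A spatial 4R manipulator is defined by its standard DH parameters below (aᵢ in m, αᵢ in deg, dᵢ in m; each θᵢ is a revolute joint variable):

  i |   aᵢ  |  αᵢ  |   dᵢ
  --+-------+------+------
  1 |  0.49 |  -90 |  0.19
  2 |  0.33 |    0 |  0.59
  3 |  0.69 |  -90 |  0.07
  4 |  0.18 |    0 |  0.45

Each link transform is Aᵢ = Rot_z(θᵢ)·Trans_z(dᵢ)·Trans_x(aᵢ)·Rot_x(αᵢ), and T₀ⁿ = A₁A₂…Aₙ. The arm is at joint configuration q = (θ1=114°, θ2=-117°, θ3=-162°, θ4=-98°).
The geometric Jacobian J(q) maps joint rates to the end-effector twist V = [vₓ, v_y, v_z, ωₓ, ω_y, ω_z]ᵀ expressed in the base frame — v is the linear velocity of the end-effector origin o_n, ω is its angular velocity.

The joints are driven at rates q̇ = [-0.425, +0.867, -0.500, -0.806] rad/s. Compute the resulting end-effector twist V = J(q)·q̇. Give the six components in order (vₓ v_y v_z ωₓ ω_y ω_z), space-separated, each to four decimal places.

o_n = [-0.7657, -0.3412, -0.2431]
J₁: ẑ×o_n = [0.3412, -0.7657, 0.0000], ω = ẑ
J2: z=[-0.9135, -0.4067, 0.0000] o=[-0.1993, 0.4476, 0.1900] → [0.1762, -0.3957, 0.4903, -0.9135, -0.4067, 0.0000]
J3: z=[-0.9135, -0.4067, 0.0000] o=[-0.6774, 0.0708, 0.4840] → [0.2958, -0.6643, 0.3404, -0.9135, -0.4067, 0.0000]
J4: z=[0.4017, -0.9023, -0.1564] o=[-0.7852, 0.1409, -0.1975] → [-0.0342, 0.0153, -0.1761, 0.4017, -0.9023, -0.1564]
V = J·q̇ = [-0.1126, 0.3022, 0.3967, -0.6591, 0.5780, -0.2989]

-0.1126 0.3022 0.3967 -0.6591 0.5780 -0.2989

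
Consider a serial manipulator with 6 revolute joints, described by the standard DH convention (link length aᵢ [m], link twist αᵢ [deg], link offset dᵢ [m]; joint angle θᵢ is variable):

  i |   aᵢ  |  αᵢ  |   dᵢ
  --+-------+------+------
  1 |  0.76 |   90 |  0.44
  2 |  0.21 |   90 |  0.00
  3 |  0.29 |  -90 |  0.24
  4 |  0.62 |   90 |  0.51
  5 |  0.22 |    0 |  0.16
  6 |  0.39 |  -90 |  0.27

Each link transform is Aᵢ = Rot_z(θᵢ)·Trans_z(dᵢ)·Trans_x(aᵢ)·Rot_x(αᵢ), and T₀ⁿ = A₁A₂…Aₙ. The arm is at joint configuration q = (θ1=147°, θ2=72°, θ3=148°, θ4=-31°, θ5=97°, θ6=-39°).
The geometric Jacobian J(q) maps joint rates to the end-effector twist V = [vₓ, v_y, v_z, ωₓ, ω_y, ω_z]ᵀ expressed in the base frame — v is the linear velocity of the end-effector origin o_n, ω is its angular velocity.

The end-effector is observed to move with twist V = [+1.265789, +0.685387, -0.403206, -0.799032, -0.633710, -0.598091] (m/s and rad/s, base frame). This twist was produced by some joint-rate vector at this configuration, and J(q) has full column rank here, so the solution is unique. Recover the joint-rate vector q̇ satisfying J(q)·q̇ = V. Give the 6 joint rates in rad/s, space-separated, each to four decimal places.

o_n = [-1.4661, 0.3577, -0.8177]
J₁: ẑ×o_n = [-0.3577, -1.4661, 0.0000], ω = ẑ
J2: z=[0.5446, 0.8387, 0.0000] o=[-0.6374, 0.4139, 0.4400] → [-1.0548, 0.6850, 0.6644, 0.5446, 0.8387, 0.0000]
J3: z=[-0.7976, 0.5180, -0.3090] o=[-0.6918, 0.4493, 0.6397] → [-0.7832, -0.9232, 0.4741, -0.7976, 0.5180, -0.3090]
J4: z=[-0.3245, -0.8004, -0.5040] o=[-0.7358, 0.6611, 0.3317] → [0.7670, -0.0049, -0.4861, -0.3245, -0.8004, -0.5040]
J5: z=[-0.9455, 0.2886, 0.1505] o=[-0.8858, 0.5786, -0.4527] → [-0.0721, -0.4325, 0.3764, -0.9455, 0.2886, 0.1505]
J6: z=[-0.9455, 0.2886, 0.1505] o=[-1.1087, 0.4359, -0.5158] → [-0.0753, -0.3392, 0.1771, -0.9455, 0.2886, 0.1505]
q̇ = J⁺·V = [-0.7120, -0.5650, -0.3750, 0.2300, 0.6410, 0.1160]

-0.7120 -0.5650 -0.3750 0.2300 0.6410 0.1160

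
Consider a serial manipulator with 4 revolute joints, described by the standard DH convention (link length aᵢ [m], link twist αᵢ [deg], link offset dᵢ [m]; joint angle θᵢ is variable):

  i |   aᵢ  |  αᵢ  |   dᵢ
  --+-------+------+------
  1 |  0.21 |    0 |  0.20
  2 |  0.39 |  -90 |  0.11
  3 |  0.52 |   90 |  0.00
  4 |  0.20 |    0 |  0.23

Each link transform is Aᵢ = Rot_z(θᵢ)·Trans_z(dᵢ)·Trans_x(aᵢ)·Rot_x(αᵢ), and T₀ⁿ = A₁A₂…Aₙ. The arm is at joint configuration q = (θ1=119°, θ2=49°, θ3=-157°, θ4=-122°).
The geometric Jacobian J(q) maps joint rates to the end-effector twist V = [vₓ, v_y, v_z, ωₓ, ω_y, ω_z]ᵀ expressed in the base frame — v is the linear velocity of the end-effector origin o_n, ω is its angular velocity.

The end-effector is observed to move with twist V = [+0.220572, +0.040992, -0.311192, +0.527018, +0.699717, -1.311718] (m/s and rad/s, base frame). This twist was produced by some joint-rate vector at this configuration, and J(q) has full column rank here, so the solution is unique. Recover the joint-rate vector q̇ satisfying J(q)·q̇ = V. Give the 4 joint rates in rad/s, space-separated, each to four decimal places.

o_n = [0.0127, 0.3327, 0.2601]
J₁: ẑ×o_n = [-0.3327, 0.0127, 0.0000], ω = ẑ
J2: z=[0.0000, 0.0000, 1.0000] o=[-0.1018, 0.1837, 0.2000] → [-0.1491, 0.1145, 0.0000, 0.0000, 0.0000, 1.0000]
J3: z=[-0.2079, -0.9781, 0.0000] o=[-0.4833, 0.2648, 0.3100] → [0.0489, -0.0104, 0.4710, -0.2079, -0.9781, 0.0000]
J4: z=[0.3822, -0.0812, -0.9205] o=[-0.0151, 0.1652, 0.5132] → [0.1748, 0.0712, 0.0663, 0.3822, -0.0812, -0.9205]
q̇ = J⁺·V = [-0.1540, -0.2860, -0.7940, 0.9470]

-0.1540 -0.2860 -0.7940 0.9470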